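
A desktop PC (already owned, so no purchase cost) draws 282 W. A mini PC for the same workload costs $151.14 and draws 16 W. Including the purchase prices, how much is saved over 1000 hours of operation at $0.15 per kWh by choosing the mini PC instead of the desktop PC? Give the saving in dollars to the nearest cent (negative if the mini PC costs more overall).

-$111.24

desktop PC: $0.00 + (282/1000) kW × 1000 h × $0.15 = $0.00 + $42.3 = $42.3
mini PC: $151.14 + (16/1000) kW × 1000 h × $0.15 = $151.14 + $2.4 = $153.54
Saving = $42.3 − $153.54 = −$111.24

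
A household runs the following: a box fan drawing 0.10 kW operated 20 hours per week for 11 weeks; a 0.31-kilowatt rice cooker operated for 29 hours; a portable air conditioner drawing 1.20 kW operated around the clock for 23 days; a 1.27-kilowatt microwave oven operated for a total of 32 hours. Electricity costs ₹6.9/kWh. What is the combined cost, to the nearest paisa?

₹5064.81

box fan: Runtime = 20 h/week × 11 weeks = 220 h
box fan: 0.1 kW × 220 h = 22 kWh
rice cooker: 0.31 kW × 29 h = 8.99 kWh
portable air conditioner: Runtime = 24 h × 23 = 552 h
portable air conditioner: 1.2 kW × 552 h = 662.4 kWh
microwave oven: 1.27 kW × 32 h = 40.64 kWh
Total energy = 734.03 kWh
Cost = 734.03 × ₹6.9 = ₹5064.81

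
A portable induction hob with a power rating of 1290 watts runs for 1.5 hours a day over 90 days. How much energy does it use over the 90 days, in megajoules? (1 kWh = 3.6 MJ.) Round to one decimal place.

626.9 MJ

Runtime = 1.5 h/day × 90 days = 135 h
Energy = 1.29 kW × 135 h = 174.15 kWh
= 174.15 × 3.6 MJ = 626.9 MJ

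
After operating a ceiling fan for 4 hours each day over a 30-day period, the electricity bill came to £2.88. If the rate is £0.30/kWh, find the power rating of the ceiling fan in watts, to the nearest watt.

80 W

Energy = £2.88 ÷ £0.30/kWh = 9.6 kWh
Runtime = 4 h/day × 30 days = 120 h
Power = 9.6 kWh ÷ 120 h = 0.08 kW = 80 W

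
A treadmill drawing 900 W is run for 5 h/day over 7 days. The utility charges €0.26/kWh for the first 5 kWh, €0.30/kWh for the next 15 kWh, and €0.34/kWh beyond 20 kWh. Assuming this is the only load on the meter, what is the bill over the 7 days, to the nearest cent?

Runtime = 5 h/day × 7 days = 35 h
Energy = 0.9 kW × 35 h = 31.5 kWh
Tier 1 (0–5 kWh): 5 × €0.26 = €1.3
Tier 2 (5–20 kWh): 15 × €0.30 = €4.5
Above 20 kWh: 11.5 × €0.34 = €3.91
Bill = €9.71

€9.71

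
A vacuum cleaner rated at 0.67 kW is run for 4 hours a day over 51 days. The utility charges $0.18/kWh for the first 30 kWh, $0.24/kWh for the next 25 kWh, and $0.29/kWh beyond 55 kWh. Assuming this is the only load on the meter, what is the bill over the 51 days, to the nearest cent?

$35.09

Runtime = 4 h/day × 51 days = 204 h
Energy = 0.67 kW × 204 h = 136.68 kWh
Tier 1 (0–30 kWh): 30 × $0.18 = $5.4
Tier 2 (30–55 kWh): 25 × $0.24 = $6
Above 55 kWh: 81.68 × $0.29 = $23.6872
Bill = $35.09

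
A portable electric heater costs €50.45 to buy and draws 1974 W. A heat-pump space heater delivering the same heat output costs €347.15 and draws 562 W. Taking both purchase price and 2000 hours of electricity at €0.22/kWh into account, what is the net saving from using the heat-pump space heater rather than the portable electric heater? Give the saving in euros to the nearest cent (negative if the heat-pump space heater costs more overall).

€324.58

portable electric heater: €50.45 + (1974/1000) kW × 2000 h × €0.22 = €50.45 + €868.56 = €919.01
heat-pump space heater: €347.15 + (562/1000) kW × 2000 h × €0.22 = €347.15 + €247.28 = €594.43
Saving = €919.01 − €594.43 = €324.58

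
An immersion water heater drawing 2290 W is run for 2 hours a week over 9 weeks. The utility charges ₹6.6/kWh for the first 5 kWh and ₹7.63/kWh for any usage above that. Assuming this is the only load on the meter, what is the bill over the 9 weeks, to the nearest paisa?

Runtime = 2 h/week × 9 weeks = 18 h
Energy = 2.29 kW × 18 h = 41.22 kWh
Tier 1 (0–5 kWh): 5 × ₹6.6 = ₹33
Above 5 kWh: 36.22 × ₹7.63 = ₹276.3586
Bill = ₹309.36

₹309.36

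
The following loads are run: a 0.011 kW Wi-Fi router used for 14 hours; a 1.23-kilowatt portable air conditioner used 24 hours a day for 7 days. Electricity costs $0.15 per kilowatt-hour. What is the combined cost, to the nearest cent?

Wi-Fi router: 0.011 kW × 14 h = 0.154 kWh
portable air conditioner: Runtime = 24 h × 7 = 168 h
portable air conditioner: 1.23 kW × 168 h = 206.64 kWh
Total energy = 206.794 kWh
Cost = 206.794 × $0.15 = $31.02

$31.02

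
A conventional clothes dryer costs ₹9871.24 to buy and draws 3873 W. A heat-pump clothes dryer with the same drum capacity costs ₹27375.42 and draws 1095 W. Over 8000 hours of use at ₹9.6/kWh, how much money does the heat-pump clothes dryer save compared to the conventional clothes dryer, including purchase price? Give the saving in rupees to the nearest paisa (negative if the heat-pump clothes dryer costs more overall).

conventional clothes dryer: ₹9871.24 + (3873/1000) kW × 8000 h × ₹9.6 = ₹9871.24 + ₹297446.4 = ₹307317.64
heat-pump clothes dryer: ₹27375.42 + (1095/1000) kW × 8000 h × ₹9.6 = ₹27375.42 + ₹84096 = ₹111471.42
Saving = ₹307317.64 − ₹111471.42 = ₹195846.22

₹195846.22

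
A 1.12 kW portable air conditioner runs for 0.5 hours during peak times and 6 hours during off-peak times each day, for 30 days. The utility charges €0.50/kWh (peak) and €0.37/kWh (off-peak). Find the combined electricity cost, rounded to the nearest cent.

€82.99

Peak energy = 1.12 kW × 0.5 h × 30 = 16.8 kWh
Off-peak energy = 1.12 kW × 6 h × 30 = 201.6 kWh
Cost = 16.8 × €0.50 + 201.6 × €0.37 = €8.4 + €74.592 = €82.99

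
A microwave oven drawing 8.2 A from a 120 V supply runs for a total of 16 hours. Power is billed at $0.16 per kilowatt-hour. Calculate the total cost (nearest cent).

$2.52

Power = 8.2 A × 120 V = 984 W = 0.984 kW
Energy = 0.984 kW × 16 h = 15.744 kWh
Cost = 15.744 kWh × $0.16/kWh = $2.52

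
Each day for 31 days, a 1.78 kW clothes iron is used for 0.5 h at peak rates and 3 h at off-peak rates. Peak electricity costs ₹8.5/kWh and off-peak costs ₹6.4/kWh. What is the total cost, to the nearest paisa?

₹1293.97

Peak energy = 1.78 kW × 0.5 h × 31 = 27.59 kWh
Off-peak energy = 1.78 kW × 3 h × 31 = 165.54 kWh
Cost = 27.59 × ₹8.5 + 165.54 × ₹6.4 = ₹234.515 + ₹1059.456 = ₹1293.97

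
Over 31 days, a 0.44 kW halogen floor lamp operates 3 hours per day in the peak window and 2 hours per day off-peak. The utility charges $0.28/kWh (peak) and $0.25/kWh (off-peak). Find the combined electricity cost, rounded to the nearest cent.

Peak energy = 0.44 kW × 3 h × 31 = 40.92 kWh
Off-peak energy = 0.44 kW × 2 h × 31 = 27.28 kWh
Cost = 40.92 × $0.28 + 27.28 × $0.25 = $11.4576 + $6.82 = $18.28

$18.28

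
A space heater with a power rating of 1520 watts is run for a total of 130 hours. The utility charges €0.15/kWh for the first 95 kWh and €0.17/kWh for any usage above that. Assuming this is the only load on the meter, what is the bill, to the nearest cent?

€31.69

Energy = 1.52 kW × 130 h = 197.6 kWh
Tier 1 (0–95 kWh): 95 × €0.15 = €14.25
Above 95 kWh: 102.6 × €0.17 = €17.442
Bill = €31.69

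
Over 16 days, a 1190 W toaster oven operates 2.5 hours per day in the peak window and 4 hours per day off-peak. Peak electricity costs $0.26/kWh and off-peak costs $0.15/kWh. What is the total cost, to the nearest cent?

$23.80

Peak energy = 1.19 kW × 2.5 h × 16 = 47.6 kWh
Off-peak energy = 1.19 kW × 4 h × 16 = 76.16 kWh
Cost = 47.6 × $0.26 + 76.16 × $0.15 = $12.376 + $11.424 = $23.80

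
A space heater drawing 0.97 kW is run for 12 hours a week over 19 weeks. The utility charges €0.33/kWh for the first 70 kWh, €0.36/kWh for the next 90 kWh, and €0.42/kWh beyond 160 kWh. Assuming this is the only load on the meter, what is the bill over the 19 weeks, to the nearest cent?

€81.19

Runtime = 12 h/week × 19 weeks = 228 h
Energy = 0.97 kW × 228 h = 221.16 kWh
Tier 1 (0–70 kWh): 70 × €0.33 = €23.1
Tier 2 (70–160 kWh): 90 × €0.36 = €32.4
Above 160 kWh: 61.16 × €0.42 = €25.6872
Bill = €81.19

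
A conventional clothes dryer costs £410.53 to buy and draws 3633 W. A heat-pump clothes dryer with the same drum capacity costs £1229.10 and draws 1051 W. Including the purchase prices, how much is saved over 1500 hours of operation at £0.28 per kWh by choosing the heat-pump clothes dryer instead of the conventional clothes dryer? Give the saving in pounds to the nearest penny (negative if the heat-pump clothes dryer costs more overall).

conventional clothes dryer: £410.53 + (3633/1000) kW × 1500 h × £0.28 = £410.53 + £1525.86 = £1936.39
heat-pump clothes dryer: £1229.10 + (1051/1000) kW × 1500 h × £0.28 = £1229.10 + £441.42 = £1670.52
Saving = £1936.39 − £1670.52 = £265.87

£265.87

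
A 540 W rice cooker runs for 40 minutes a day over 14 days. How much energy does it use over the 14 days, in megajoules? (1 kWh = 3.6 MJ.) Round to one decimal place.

Runtime = 40 min × 14 = 560 min = 9.333333… h
Energy = 0.54 kW × 9.333333… h = 5.04 kWh
= 5.04 × 3.6 MJ = 18.1 MJ

18.1 MJ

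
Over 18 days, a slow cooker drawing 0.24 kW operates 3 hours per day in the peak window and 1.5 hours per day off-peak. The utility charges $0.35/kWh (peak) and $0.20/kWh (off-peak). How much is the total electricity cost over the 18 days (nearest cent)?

$5.83

Peak energy = 0.24 kW × 3 h × 18 = 12.96 kWh
Off-peak energy = 0.24 kW × 1.5 h × 18 = 6.48 kWh
Cost = 12.96 × $0.35 + 6.48 × $0.20 = $4.536 + $1.296 = $5.83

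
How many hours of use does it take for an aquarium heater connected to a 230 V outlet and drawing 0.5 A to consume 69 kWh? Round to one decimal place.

Power = 0.5 A × 230 V = 115 W = 0.115 kW
Hours = 69 kWh ÷ 0.115 kW = 600.0 h

600.0 h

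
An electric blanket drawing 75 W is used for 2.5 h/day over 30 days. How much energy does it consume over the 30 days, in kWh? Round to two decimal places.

5.63 kWh

Runtime = 2.5 h/day × 30 days = 75 h
Energy = 0.075 kW × 75 h = 5.625 kWh ≈ 5.63 kWh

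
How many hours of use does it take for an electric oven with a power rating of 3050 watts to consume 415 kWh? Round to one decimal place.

Hours = 415 kWh ÷ 3.05 kW = 136.1 h

136.1 h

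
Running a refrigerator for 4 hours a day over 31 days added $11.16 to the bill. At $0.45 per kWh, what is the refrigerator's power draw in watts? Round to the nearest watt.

200 W

Energy = $11.16 ÷ $0.45/kWh = 24.8 kWh
Runtime = 4 h/day × 31 days = 124 h
Power = 24.8 kWh ÷ 124 h = 0.2 kW = 200 W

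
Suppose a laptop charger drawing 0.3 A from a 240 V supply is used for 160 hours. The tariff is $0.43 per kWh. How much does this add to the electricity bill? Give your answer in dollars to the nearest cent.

Power = 0.3 A × 240 V = 72 W = 0.072 kW
Energy = 0.072 kW × 160 h = 11.52 kWh
Cost = 11.52 kWh × $0.43/kWh = $4.95

$4.95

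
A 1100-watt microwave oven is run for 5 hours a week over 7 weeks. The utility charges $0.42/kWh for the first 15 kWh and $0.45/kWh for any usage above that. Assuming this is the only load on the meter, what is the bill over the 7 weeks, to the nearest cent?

Runtime = 5 h/week × 7 weeks = 35 h
Energy = 1.1 kW × 35 h = 38.5 kWh
Tier 1 (0–15 kWh): 15 × $0.42 = $6.3
Above 15 kWh: 23.5 × $0.45 = $10.575
Bill = $16.88

$16.88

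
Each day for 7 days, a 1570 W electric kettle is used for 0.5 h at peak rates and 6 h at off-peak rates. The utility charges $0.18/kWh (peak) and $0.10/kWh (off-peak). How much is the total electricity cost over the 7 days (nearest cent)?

$7.58

Peak energy = 1.57 kW × 0.5 h × 7 = 5.495 kWh
Off-peak energy = 1.57 kW × 6 h × 7 = 65.94 kWh
Cost = 5.495 × $0.18 + 65.94 × $0.10 = $0.9891 + $6.594 = $7.58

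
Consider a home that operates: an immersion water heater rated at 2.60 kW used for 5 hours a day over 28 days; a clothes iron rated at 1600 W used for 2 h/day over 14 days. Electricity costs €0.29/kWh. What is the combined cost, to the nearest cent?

€118.55

immersion water heater: Runtime = 5 h/day × 28 days = 140 h
immersion water heater: 2.6 kW × 140 h = 364 kWh
clothes iron: Runtime = 2 h/day × 14 days = 28 h
clothes iron: 1.6 kW × 28 h = 44.8 kWh
Total energy = 408.8 kWh
Cost = 408.8 × €0.29 = €118.55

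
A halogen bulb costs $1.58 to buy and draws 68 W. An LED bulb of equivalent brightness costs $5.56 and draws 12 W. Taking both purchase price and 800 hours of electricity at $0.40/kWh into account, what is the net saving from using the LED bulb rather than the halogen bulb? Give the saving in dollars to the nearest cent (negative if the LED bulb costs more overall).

$13.94

halogen bulb: $1.58 + (68/1000) kW × 800 h × $0.40 = $1.58 + $21.76 = $23.34
LED bulb: $5.56 + (12/1000) kW × 800 h × $0.40 = $5.56 + $3.84 = $9.4
Saving = $23.34 − $9.4 = $13.94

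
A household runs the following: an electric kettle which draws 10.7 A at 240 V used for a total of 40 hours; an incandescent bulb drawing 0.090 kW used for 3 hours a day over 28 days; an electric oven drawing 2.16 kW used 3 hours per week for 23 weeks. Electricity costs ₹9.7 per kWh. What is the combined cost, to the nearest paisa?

electric kettle: Power = 10.7 A × 240 V = 2568 W = 2.568 kW
electric kettle: 2.568 kW × 40 h = 102.72 kWh
incandescent bulb: Runtime = 3 h/day × 28 days = 84 h
incandescent bulb: 0.09 kW × 84 h = 7.56 kWh
electric oven: Runtime = 3 h/week × 23 weeks = 69 h
electric oven: 2.16 kW × 69 h = 149.04 kWh
Total energy = 259.32 kWh
Cost = 259.32 × ₹9.7 = ₹2515.40

₹2515.40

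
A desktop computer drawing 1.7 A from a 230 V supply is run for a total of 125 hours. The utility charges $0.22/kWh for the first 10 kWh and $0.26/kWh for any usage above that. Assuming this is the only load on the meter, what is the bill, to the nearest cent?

Power = 1.7 A × 230 V = 391 W = 0.391 kW
Energy = 0.391 kW × 125 h = 48.875 kWh
Tier 1 (0–10 kWh): 10 × $0.22 = $2.2
Above 10 kWh: 38.875 × $0.26 = $10.1075
Bill = $12.31

$12.31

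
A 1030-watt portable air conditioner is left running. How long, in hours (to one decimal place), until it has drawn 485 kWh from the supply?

Hours = 485 kWh ÷ 1.03 kW = 470.9 h

470.9 h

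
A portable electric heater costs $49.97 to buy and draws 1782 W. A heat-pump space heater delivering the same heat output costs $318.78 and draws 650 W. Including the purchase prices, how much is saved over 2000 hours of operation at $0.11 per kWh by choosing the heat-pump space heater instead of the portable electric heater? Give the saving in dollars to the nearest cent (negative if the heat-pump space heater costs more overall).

-$19.77

portable electric heater: $49.97 + (1782/1000) kW × 2000 h × $0.11 = $49.97 + $392.04 = $442.01
heat-pump space heater: $318.78 + (650/1000) kW × 2000 h × $0.11 = $318.78 + $143 = $461.78
Saving = $442.01 − $461.78 = −$19.77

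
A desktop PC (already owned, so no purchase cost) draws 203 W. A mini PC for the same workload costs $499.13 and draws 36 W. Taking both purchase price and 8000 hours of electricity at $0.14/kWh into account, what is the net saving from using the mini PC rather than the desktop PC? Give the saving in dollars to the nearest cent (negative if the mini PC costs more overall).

desktop PC: $0.00 + (203/1000) kW × 8000 h × $0.14 = $0.00 + $227.36 = $227.36
mini PC: $499.13 + (36/1000) kW × 8000 h × $0.14 = $499.13 + $40.32 = $539.45
Saving = $227.36 − $539.45 = −$312.09

-$312.09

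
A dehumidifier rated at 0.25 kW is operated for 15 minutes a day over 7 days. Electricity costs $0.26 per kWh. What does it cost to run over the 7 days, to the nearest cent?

Runtime = 15 min × 7 = 105 min = 1.75 h
Energy = 0.25 kW × 1.75 h = 0.4375 kWh
Cost = 0.4375 kWh × $0.26/kWh = $0.11

$0.11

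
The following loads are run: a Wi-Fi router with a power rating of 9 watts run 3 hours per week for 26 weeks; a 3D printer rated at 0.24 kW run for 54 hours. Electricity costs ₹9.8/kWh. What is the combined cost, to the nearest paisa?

Wi-Fi router: Runtime = 3 h/week × 26 weeks = 78 h
Wi-Fi router: 0.009 kW × 78 h = 0.702 kWh
3D printer: 0.24 kW × 54 h = 12.96 kWh
Total energy = 13.662 kWh
Cost = 13.662 × ₹9.8 = ₹133.89

₹133.89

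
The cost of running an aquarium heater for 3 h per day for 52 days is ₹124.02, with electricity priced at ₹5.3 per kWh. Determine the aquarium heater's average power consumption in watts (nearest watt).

150 W

Energy = ₹124.02 ÷ ₹5.3/kWh = 23.4 kWh
Runtime = 3 h/day × 52 days = 156 h
Power = 23.4 kWh ÷ 156 h = 0.15 kW = 150 W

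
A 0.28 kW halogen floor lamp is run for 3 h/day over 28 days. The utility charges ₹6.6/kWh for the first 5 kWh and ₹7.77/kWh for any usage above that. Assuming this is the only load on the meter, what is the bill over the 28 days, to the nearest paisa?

Runtime = 3 h/day × 28 days = 84 h
Energy = 0.28 kW × 84 h = 23.52 kWh
Tier 1 (0–5 kWh): 5 × ₹6.6 = ₹33
Above 5 kWh: 18.52 × ₹7.77 = ₹143.9004
Bill = ₹176.90

₹176.90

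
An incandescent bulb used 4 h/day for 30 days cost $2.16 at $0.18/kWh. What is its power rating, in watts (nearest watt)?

Energy = $2.16 ÷ $0.18/kWh = 12 kWh
Runtime = 4 h/day × 30 days = 120 h
Power = 12 kWh ÷ 120 h = 0.1 kW = 100 W

100 W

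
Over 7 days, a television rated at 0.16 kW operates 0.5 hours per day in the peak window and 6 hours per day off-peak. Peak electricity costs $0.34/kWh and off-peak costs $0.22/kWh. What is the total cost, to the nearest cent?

Peak energy = 0.16 kW × 0.5 h × 7 = 0.56 kWh
Off-peak energy = 0.16 kW × 6 h × 7 = 6.72 kWh
Cost = 0.56 × $0.34 + 6.72 × $0.22 = $0.1904 + $1.4784 = $1.67

$1.67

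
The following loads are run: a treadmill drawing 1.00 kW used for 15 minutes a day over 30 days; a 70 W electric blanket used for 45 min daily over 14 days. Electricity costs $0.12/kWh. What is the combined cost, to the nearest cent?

$0.99

treadmill: Runtime = 15 min × 30 = 450 min = 7.5 h
treadmill: 1 kW × 7.5 h = 7.5 kWh
electric blanket: Runtime = 45 min × 14 = 630 min = 10.5 h
electric blanket: 0.07 kW × 10.5 h = 0.735 kWh
Total energy = 8.235 kWh
Cost = 8.235 × $0.12 = $0.99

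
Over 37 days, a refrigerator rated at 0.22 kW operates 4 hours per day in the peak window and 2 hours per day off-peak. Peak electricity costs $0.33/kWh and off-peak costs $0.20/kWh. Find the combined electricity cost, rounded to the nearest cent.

$14.00

Peak energy = 0.22 kW × 4 h × 37 = 32.56 kWh
Off-peak energy = 0.22 kW × 2 h × 37 = 16.28 kWh
Cost = 32.56 × $0.33 + 16.28 × $0.20 = $10.7448 + $3.256 = $14.00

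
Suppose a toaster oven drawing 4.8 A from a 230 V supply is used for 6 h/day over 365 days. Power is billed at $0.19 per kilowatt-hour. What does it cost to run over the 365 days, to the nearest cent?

Power = 4.8 A × 230 V = 1104 W = 1.104 kW
Runtime = 6 h/day × 365 days = 2190 h
Energy = 1.104 kW × 2190 h = 2417.76 kWh
Cost = 2417.76 kWh × $0.19/kWh = $459.37

$459.37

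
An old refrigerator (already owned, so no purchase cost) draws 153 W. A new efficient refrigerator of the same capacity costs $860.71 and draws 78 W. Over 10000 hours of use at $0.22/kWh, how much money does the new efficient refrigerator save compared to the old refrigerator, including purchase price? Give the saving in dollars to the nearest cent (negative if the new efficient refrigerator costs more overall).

-$695.71

old refrigerator: $0.00 + (153/1000) kW × 10000 h × $0.22 = $0.00 + $336.6 = $336.6
new efficient refrigerator: $860.71 + (78/1000) kW × 10000 h × $0.22 = $860.71 + $171.6 = $1032.31
Saving = $336.6 − $1032.31 = −$695.71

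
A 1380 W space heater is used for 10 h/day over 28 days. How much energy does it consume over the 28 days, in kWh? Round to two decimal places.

386.40 kWh

Runtime = 10 h/day × 28 days = 280 h
Energy = 1.38 kW × 280 h = 386.4 kWh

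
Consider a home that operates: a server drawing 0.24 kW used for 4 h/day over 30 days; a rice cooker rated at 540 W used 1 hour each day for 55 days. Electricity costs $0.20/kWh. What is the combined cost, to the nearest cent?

server: Runtime = 4 h/day × 30 days = 120 h
server: 0.24 kW × 120 h = 28.8 kWh
rice cooker: Runtime = 1 h/day × 55 days = 55 h
rice cooker: 0.54 kW × 55 h = 29.7 kWh
Total energy = 58.5 kWh
Cost = 58.5 × $0.20 = $11.70

$11.70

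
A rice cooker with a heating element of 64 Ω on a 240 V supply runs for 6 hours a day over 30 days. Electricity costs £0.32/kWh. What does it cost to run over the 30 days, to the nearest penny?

£51.84

Power = V²/R = 240²/64 = 900 W = 0.9 kW
Runtime = 6 h/day × 30 days = 180 h
Energy = 0.9 kW × 180 h = 162 kWh
Cost = 162 kWh × £0.32/kWh = £51.84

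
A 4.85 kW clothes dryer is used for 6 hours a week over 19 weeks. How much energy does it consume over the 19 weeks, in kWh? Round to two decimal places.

552.90 kWh

Runtime = 6 h/week × 19 weeks = 114 h
Energy = 4.85 kW × 114 h = 552.9 kWh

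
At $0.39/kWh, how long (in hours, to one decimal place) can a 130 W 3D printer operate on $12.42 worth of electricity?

Energy available = $12.42 ÷ $0.39/kWh = 31.8462 kWh
Hours = 31.8462 kWh ÷ 0.13 kW = 245.0 h

245.0 h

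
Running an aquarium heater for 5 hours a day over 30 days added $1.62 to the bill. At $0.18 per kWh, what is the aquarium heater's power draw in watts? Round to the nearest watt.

Energy = $1.62 ÷ $0.18/kWh = 9 kWh
Runtime = 5 h/day × 30 days = 150 h
Power = 9 kWh ÷ 150 h = 0.06 kW = 60 W

60 W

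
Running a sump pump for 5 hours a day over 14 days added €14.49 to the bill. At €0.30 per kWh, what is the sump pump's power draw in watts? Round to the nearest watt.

690 W

Energy = €14.49 ÷ €0.30/kWh = 48.3 kWh
Runtime = 5 h/day × 14 days = 70 h
Power = 48.3 kWh ÷ 70 h = 0.69 kW = 690 W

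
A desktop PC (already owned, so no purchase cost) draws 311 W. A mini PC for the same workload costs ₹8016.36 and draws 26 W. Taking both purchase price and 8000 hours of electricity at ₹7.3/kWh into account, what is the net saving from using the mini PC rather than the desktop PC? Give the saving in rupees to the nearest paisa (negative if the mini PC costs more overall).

₹8627.64

desktop PC: ₹0.00 + (311/1000) kW × 8000 h × ₹7.3 = ₹0.00 + ₹18162.4 = ₹18162.4
mini PC: ₹8016.36 + (26/1000) kW × 8000 h × ₹7.3 = ₹8016.36 + ₹1518.4 = ₹9534.76
Saving = ₹18162.4 − ₹9534.76 = ₹8627.64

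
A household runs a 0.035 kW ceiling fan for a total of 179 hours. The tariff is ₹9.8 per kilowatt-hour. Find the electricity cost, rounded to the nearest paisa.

Energy = 0.035 kW × 179 h = 6.265 kWh
Cost = 6.265 kWh × ₹9.8/kWh = ₹61.40

₹61.40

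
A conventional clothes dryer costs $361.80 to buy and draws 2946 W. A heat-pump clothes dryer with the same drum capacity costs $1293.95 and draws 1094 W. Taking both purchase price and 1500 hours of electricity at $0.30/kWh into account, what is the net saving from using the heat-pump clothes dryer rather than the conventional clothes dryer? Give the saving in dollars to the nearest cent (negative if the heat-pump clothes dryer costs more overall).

conventional clothes dryer: $361.80 + (2946/1000) kW × 1500 h × $0.30 = $361.80 + $1325.7 = $1687.5
heat-pump clothes dryer: $1293.95 + (1094/1000) kW × 1500 h × $0.30 = $1293.95 + $492.3 = $1786.25
Saving = $1687.5 − $1786.25 = −$98.75

-$98.75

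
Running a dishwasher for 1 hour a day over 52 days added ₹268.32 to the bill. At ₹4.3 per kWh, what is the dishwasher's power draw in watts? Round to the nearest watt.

1200 W

Energy = ₹268.32 ÷ ₹4.3/kWh = 62.4 kWh
Runtime = 1 h/day × 52 days = 52 h
Power = 62.4 kWh ÷ 52 h = 1.2 kW = 1200 W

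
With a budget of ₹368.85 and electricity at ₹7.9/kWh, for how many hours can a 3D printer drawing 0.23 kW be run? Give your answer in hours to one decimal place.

Energy available = ₹368.85 ÷ ₹7.9/kWh = 46.6899 kWh
Hours = 46.6899 kWh ÷ 0.23 kW = 203.0 h

203.0 h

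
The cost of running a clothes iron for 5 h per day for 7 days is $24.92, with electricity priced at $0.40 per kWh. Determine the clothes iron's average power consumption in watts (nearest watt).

Energy = $24.92 ÷ $0.40/kWh = 62.3 kWh
Runtime = 5 h/day × 7 days = 35 h
Power = 62.3 kWh ÷ 35 h = 1.78 kW = 1780 W

1780 W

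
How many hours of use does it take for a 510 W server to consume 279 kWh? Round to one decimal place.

Hours = 279 kWh ÷ 0.51 kW = 547.1 h

547.1 h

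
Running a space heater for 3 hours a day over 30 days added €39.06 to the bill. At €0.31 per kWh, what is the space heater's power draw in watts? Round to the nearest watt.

Energy = €39.06 ÷ €0.31/kWh = 126 kWh
Runtime = 3 h/day × 30 days = 90 h
Power = 126 kWh ÷ 90 h = 1.4 kW = 1400 W

1400 W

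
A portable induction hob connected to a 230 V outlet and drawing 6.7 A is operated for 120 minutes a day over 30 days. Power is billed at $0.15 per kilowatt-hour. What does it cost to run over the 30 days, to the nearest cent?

$13.87

Power = 6.7 A × 230 V = 1541 W = 1.541 kW
Runtime = 120 min × 30 = 3600 min = 60 h
Energy = 1.541 kW × 60 h = 92.46 kWh
Cost = 92.46 kWh × $0.15/kWh = $13.87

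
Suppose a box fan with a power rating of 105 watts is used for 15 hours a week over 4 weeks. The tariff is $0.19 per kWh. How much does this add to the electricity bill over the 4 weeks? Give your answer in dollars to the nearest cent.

Runtime = 15 h/week × 4 weeks = 60 h
Energy = 0.105 kW × 60 h = 6.3 kWh
Cost = 6.3 kWh × $0.19/kWh = $1.20

$1.20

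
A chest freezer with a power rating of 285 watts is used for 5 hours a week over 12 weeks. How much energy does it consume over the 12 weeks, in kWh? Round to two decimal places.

17.10 kWh

Runtime = 5 h/week × 12 weeks = 60 h
Energy = 0.285 kW × 60 h = 17.1 kWh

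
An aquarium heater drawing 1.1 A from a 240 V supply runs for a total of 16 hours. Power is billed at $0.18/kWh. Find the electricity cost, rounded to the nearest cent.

Power = 1.1 A × 240 V = 264 W = 0.264 kW
Energy = 0.264 kW × 16 h = 4.224 kWh
Cost = 4.224 kWh × $0.18/kWh = $0.76

$0.76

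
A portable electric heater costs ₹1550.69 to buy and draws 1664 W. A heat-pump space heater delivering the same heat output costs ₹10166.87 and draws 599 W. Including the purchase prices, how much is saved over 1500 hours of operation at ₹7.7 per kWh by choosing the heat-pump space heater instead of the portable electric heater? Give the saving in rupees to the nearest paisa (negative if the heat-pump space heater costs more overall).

portable electric heater: ₹1550.69 + (1664/1000) kW × 1500 h × ₹7.7 = ₹1550.69 + ₹19219.2 = ₹20769.89
heat-pump space heater: ₹10166.87 + (599/1000) kW × 1500 h × ₹7.7 = ₹10166.87 + ₹6918.45 = ₹17085.32
Saving = ₹20769.89 − ₹17085.32 = ₹3684.57

₹3684.57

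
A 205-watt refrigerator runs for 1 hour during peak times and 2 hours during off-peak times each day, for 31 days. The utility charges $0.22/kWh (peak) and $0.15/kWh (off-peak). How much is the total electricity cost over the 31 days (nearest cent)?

Peak energy = 0.205 kW × 1 h × 31 = 6.355 kWh
Off-peak energy = 0.205 kW × 2 h × 31 = 12.71 kWh
Cost = 6.355 × $0.22 + 12.71 × $0.15 = $1.3981 + $1.9065 = $3.30

$3.30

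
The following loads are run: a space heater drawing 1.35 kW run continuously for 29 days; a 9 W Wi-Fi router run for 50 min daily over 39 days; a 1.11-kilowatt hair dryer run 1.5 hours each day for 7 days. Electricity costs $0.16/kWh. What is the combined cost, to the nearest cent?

$152.25

space heater: Runtime = 24 h × 29 = 696 h
space heater: 1.35 kW × 696 h = 939.6 kWh
Wi-Fi router: Runtime = 50 min × 39 = 1950 min = 32.5 h
Wi-Fi router: 0.009 kW × 32.5 h = 0.2925 kWh
hair dryer: Runtime = 1.5 h/day × 7 days = 10.5 h
hair dryer: 1.11 kW × 10.5 h = 11.655 kWh
Total energy = 951.5475 kWh
Cost = 951.5475 × $0.16 = $152.25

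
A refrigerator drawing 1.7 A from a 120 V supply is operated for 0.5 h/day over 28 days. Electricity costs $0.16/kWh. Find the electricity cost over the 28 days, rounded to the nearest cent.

Power = 1.7 A × 120 V = 204 W = 0.204 kW
Runtime = 0.5 h/day × 28 days = 14 h
Energy = 0.204 kW × 14 h = 2.856 kWh
Cost = 2.856 kWh × $0.16/kWh = $0.46

$0.46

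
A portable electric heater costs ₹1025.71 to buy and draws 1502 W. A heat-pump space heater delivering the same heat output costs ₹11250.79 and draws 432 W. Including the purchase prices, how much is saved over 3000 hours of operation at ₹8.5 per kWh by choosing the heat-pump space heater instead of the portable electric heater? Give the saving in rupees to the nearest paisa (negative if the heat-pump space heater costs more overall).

₹17059.92

portable electric heater: ₹1025.71 + (1502/1000) kW × 3000 h × ₹8.5 = ₹1025.71 + ₹38301 = ₹39326.71
heat-pump space heater: ₹11250.79 + (432/1000) kW × 3000 h × ₹8.5 = ₹11250.79 + ₹11016 = ₹22266.79
Saving = ₹39326.71 − ₹22266.79 = ₹17059.92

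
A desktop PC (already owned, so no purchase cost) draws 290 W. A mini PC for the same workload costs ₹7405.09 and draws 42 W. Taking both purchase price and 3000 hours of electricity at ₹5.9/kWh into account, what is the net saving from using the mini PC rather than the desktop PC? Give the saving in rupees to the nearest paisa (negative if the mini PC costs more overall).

-₹3015.49

desktop PC: ₹0.00 + (290/1000) kW × 3000 h × ₹5.9 = ₹0.00 + ₹5133 = ₹5133
mini PC: ₹7405.09 + (42/1000) kW × 3000 h × ₹5.9 = ₹7405.09 + ₹743.4 = ₹8148.49
Saving = ₹5133 − ₹8148.49 = −₹3015.49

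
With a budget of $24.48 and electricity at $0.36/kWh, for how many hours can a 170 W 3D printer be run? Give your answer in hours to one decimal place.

400.0 h

Energy available = $24.48 ÷ $0.36/kWh = 68 kWh
Hours = 68 kWh ÷ 0.17 kW = 400.0 h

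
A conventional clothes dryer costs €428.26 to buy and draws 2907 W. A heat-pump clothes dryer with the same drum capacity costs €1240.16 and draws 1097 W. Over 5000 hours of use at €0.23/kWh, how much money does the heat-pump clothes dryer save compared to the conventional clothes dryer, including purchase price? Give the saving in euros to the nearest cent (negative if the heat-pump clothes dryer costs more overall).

€1269.60

conventional clothes dryer: €428.26 + (2907/1000) kW × 5000 h × €0.23 = €428.26 + €3343.05 = €3771.31
heat-pump clothes dryer: €1240.16 + (1097/1000) kW × 5000 h × €0.23 = €1240.16 + €1261.55 = €2501.71
Saving = €3771.31 − €2501.71 = €1269.6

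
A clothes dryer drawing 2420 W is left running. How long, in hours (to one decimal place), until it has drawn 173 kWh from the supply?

71.5 h

Hours = 173 kWh ÷ 2.42 kW = 71.5 h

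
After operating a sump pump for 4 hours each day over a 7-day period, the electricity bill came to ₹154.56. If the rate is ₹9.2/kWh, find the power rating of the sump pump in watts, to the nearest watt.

Energy = ₹154.56 ÷ ₹9.2/kWh = 16.8 kWh
Runtime = 4 h/day × 7 days = 28 h
Power = 16.8 kWh ÷ 28 h = 0.6 kW = 600 W

600 W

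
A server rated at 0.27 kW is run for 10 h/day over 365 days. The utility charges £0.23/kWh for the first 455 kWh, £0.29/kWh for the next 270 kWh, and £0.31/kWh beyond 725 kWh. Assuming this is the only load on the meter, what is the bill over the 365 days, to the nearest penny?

£263.71

Runtime = 10 h/day × 365 days = 3650 h
Energy = 0.27 kW × 3650 h = 985.5 kWh
Tier 1 (0–455 kWh): 455 × £0.23 = £104.65
Tier 2 (455–725 kWh): 270 × £0.29 = £78.3
Above 725 kWh: 260.5 × £0.31 = £80.755
Bill = £263.71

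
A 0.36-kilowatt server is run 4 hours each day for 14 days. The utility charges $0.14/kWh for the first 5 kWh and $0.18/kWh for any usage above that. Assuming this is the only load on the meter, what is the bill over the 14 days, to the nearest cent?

Runtime = 4 h/day × 14 days = 56 h
Energy = 0.36 kW × 56 h = 20.16 kWh
Tier 1 (0–5 kWh): 5 × $0.14 = $0.7
Above 5 kWh: 15.16 × $0.18 = $2.7288
Bill = $3.43

$3.43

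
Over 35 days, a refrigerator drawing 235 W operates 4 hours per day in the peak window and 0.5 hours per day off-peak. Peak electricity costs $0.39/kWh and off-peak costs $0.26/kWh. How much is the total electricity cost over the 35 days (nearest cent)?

Peak energy = 0.235 kW × 4 h × 35 = 32.9 kWh
Off-peak energy = 0.235 kW × 0.5 h × 35 = 4.1125 kWh
Cost = 32.9 × $0.39 + 4.1125 × $0.26 = $12.831 + $1.06925 = $13.90

$13.90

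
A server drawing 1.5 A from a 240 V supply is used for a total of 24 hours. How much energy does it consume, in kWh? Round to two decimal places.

Power = 1.5 A × 240 V = 360 W = 0.36 kW
Energy = 0.36 kW × 24 h = 8.64 kWh

8.64 kWh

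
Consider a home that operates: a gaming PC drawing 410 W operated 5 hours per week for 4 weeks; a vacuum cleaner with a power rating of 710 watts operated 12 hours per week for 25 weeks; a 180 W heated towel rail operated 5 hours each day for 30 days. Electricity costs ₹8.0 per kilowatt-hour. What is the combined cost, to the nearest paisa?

gaming PC: Runtime = 5 h/week × 4 weeks = 20 h
gaming PC: 0.41 kW × 20 h = 8.2 kWh
vacuum cleaner: Runtime = 12 h/week × 25 weeks = 300 h
vacuum cleaner: 0.71 kW × 300 h = 213 kWh
heated towel rail: Runtime = 5 h/day × 30 days = 150 h
heated towel rail: 0.18 kW × 150 h = 27 kWh
Total energy = 248.2 kWh
Cost = 248.2 × ₹8.0 = ₹1985.60

₹1985.60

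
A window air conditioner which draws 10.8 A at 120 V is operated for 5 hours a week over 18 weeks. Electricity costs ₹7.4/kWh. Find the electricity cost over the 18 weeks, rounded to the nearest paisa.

Power = 10.8 A × 120 V = 1296 W = 1.296 kW
Runtime = 5 h/week × 18 weeks = 90 h
Energy = 1.296 kW × 90 h = 116.64 kWh
Cost = 116.64 kWh × ₹7.4/kWh = ₹863.14

₹863.14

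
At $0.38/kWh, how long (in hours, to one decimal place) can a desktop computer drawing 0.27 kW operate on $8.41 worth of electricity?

82.0 h

Energy available = $8.41 ÷ $0.38/kWh = 22.1316 kWh
Hours = 22.1316 kWh ÷ 0.27 kW = 82.0 h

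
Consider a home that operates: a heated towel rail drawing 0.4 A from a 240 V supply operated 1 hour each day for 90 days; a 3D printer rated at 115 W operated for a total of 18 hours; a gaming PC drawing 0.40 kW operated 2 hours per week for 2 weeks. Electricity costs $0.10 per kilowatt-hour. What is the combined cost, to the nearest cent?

heated towel rail: Power = 0.4 A × 240 V = 96 W = 0.096 kW
heated towel rail: Runtime = 1 h/day × 90 days = 90 h
heated towel rail: 0.096 kW × 90 h = 8.64 kWh
3D printer: 0.115 kW × 18 h = 2.07 kWh
gaming PC: Runtime = 2 h/week × 2 weeks = 4 h
gaming PC: 0.4 kW × 4 h = 1.6 kWh
Total energy = 12.31 kWh
Cost = 12.31 × $0.10 = $1.23

$1.23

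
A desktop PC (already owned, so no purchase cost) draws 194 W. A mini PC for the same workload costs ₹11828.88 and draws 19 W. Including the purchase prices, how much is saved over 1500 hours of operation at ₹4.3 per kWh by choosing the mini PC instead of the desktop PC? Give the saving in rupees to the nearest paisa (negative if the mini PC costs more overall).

-₹10700.13

desktop PC: ₹0.00 + (194/1000) kW × 1500 h × ₹4.3 = ₹0.00 + ₹1251.3 = ₹1251.3
mini PC: ₹11828.88 + (19/1000) kW × 1500 h × ₹4.3 = ₹11828.88 + ₹122.55 = ₹11951.43
Saving = ₹1251.3 − ₹11951.43 = −₹10700.13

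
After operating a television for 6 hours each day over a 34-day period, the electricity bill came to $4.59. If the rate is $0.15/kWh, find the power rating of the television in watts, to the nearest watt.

150 W

Energy = $4.59 ÷ $0.15/kWh = 30.6 kWh
Runtime = 6 h/day × 34 days = 204 h
Power = 30.6 kWh ÷ 204 h = 0.15 kW = 150 W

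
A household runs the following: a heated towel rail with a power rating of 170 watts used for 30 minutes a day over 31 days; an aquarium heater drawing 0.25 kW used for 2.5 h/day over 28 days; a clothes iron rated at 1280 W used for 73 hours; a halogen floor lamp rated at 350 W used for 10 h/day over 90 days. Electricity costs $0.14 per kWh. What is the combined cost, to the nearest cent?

$60.00

heated towel rail: Runtime = 30 min × 31 = 930 min = 15.5 h
heated towel rail: 0.17 kW × 15.5 h = 2.635 kWh
aquarium heater: Runtime = 2.5 h/day × 28 days = 70 h
aquarium heater: 0.25 kW × 70 h = 17.5 kWh
clothes iron: 1.28 kW × 73 h = 93.44 kWh
halogen floor lamp: Runtime = 10 h/day × 90 days = 900 h
halogen floor lamp: 0.35 kW × 900 h = 315 kWh
Total energy = 428.575 kWh
Cost = 428.575 × $0.14 = $60.00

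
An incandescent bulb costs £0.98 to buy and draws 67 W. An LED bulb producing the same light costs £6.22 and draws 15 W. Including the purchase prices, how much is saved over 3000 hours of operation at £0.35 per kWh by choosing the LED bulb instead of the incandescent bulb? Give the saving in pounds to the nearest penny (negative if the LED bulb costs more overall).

£49.36

incandescent bulb: £0.98 + (67/1000) kW × 3000 h × £0.35 = £0.98 + £70.35 = £71.33
LED bulb: £6.22 + (15/1000) kW × 3000 h × £0.35 = £6.22 + £15.75 = £21.97
Saving = £71.33 − £21.97 = £49.36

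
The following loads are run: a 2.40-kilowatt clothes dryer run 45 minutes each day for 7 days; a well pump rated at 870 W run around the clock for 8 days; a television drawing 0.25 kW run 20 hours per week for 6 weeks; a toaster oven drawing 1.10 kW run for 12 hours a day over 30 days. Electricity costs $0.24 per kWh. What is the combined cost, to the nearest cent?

$145.35

clothes dryer: Runtime = 45 min × 7 = 315 min = 5.25 h
clothes dryer: 2.4 kW × 5.25 h = 12.6 kWh
well pump: Runtime = 24 h × 8 = 192 h
well pump: 0.87 kW × 192 h = 167.04 kWh
television: Runtime = 20 h/week × 6 weeks = 120 h
television: 0.25 kW × 120 h = 30 kWh
toaster oven: Runtime = 12 h/day × 30 days = 360 h
toaster oven: 1.1 kW × 360 h = 396 kWh
Total energy = 605.64 kWh
Cost = 605.64 × $0.24 = $145.35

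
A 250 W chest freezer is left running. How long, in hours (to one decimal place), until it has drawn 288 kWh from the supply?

1152.0 h

Hours = 288 kWh ÷ 0.25 kW = 1152.0 h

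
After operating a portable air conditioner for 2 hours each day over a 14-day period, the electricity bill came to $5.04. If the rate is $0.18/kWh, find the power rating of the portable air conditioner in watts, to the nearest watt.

1000 W

Energy = $5.04 ÷ $0.18/kWh = 28 kWh
Runtime = 2 h/day × 14 days = 28 h
Power = 28 kWh ÷ 28 h = 1 kW = 1000 W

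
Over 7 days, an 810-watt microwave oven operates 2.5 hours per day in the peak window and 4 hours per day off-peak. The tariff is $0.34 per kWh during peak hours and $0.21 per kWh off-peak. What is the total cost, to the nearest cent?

Peak energy = 0.81 kW × 2.5 h × 7 = 14.175 kWh
Off-peak energy = 0.81 kW × 4 h × 7 = 22.68 kWh
Cost = 14.175 × $0.34 + 22.68 × $0.21 = $4.8195 + $4.7628 = $9.58

$9.58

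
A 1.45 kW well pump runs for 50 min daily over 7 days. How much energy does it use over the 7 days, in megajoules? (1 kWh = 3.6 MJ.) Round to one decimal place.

Runtime = 50 min × 7 = 350 min = 5.833333… h
Energy = 1.45 kW × 5.833333… h = 8.458333… kWh
= 8.458333… × 3.6 MJ = 30.5 MJ

30.5 MJ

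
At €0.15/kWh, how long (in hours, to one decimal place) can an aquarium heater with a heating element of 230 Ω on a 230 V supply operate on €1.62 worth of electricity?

Power = V²/R = 230²/230 = 230 W = 0.23 kW
Energy available = €1.62 ÷ €0.15/kWh = 10.8 kWh
Hours = 10.8 kWh ÷ 0.23 kW = 47.0 h

47.0 h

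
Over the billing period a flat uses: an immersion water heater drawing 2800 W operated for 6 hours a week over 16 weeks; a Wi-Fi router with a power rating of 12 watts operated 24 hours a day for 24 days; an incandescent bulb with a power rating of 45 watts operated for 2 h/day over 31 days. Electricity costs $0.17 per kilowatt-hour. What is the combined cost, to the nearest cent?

$47.35

immersion water heater: Runtime = 6 h/week × 16 weeks = 96 h
immersion water heater: 2.8 kW × 96 h = 268.8 kWh
Wi-Fi router: Runtime = 24 h × 24 = 576 h
Wi-Fi router: 0.012 kW × 576 h = 6.912 kWh
incandescent bulb: Runtime = 2 h/day × 31 days = 62 h
incandescent bulb: 0.045 kW × 62 h = 2.79 kWh
Total energy = 278.502 kWh
Cost = 278.502 × $0.17 = $47.35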